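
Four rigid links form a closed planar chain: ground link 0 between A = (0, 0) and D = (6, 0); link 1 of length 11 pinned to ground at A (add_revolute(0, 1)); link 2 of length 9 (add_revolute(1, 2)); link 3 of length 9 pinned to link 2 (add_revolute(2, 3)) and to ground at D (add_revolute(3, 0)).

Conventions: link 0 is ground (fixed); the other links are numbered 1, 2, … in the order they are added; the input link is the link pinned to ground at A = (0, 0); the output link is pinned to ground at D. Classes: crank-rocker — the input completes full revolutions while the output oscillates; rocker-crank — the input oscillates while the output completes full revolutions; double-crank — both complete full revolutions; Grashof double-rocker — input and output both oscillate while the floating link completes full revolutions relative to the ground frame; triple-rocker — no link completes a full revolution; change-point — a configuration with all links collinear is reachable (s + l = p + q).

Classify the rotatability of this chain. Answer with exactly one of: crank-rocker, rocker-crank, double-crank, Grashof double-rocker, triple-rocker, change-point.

lengths: ground=6, input=11, coupler=9, output=9
sorted: s=6 (shortest), l=11 (longest), p+q=18
s + l = 17 vs p + q = 18
s + l < p + q (Grashof) with shortest = ground link → double-crank

double-crank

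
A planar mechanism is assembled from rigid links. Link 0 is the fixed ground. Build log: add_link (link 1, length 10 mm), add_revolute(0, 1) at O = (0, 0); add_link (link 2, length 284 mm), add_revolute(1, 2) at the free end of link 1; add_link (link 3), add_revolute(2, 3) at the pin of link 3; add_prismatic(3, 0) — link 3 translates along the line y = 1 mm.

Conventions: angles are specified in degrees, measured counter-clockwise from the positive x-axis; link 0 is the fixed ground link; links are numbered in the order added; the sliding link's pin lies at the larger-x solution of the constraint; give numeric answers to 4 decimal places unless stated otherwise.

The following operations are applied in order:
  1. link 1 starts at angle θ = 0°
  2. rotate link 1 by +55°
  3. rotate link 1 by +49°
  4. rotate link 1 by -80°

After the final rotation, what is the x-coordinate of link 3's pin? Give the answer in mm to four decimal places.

geometry: r = 10 mm, L = 284 mm, e = 1 mm; θ starts at 0°
rotate link 1 by +55°: θ ← 0° +55° = 55°
rotate link 1 by +49°: θ ← 55° +49° = 104°
rotate link 1 by -80°: θ ← 104° -80° = 24°
crank pin P = (r cos θ, r sin θ) = (9.135455, 4.067366)
h = r sin θ − e = 4.067366 − 1 = 3.067366
x = r cos θ + √(L² − h²) = 9.135455 + 283.983435 = 293.118889

293.1189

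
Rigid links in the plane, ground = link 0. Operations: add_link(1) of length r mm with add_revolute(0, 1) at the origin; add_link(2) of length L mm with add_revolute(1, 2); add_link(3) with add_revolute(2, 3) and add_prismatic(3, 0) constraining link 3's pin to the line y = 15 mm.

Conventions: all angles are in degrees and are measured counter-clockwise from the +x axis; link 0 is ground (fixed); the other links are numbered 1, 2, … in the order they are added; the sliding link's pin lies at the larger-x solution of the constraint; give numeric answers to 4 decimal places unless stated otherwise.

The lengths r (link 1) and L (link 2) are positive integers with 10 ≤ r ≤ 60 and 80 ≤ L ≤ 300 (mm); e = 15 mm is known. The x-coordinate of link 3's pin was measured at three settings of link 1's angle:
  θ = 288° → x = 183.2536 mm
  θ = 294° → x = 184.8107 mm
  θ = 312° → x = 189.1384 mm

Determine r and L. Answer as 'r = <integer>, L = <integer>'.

constraint per measurement: (x − r cos θ)² + (r sin θ − e)² = L²
subtracting the θ₁ and θ₂ equations cancels the r² and L² terms:
r = (x₁² − x₂²) / (2[(x₁cos θ₁ + e sin θ₁) − (x₂cos θ₂ + e sin θ₂)]) = 15.0002 → r = 15
L² = (x₁ − r cos θ₁)² + (r sin θ₁ − e)² = 32761.0030 → L = 181.0000 → L = 181
check at θ₃=312°: x = 189.1384 (printed 189.1384) ✓

r = 15, L = 181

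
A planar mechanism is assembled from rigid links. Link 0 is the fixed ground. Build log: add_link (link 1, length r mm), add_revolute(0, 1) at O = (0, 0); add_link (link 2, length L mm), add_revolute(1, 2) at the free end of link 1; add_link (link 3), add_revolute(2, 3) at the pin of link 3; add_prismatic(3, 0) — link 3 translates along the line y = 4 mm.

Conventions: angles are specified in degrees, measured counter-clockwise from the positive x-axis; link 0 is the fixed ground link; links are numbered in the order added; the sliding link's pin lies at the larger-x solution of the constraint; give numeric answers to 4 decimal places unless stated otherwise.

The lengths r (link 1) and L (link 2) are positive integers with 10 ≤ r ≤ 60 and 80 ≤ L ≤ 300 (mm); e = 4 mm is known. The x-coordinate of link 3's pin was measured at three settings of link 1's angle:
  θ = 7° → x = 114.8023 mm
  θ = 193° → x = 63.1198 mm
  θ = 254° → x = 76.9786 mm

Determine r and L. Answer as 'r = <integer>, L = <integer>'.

constraint per measurement: (x − r cos θ)² + (r sin θ − e)² = L²
subtracting the θ₁ and θ₂ equations cancels the r² and L² terms:
r = (x₁² − x₂²) / (2[(x₁cos θ₁ + e sin θ₁) − (x₂cos θ₂ + e sin θ₂)]) = 26.0000 → r = 26
L² = (x₁ − r cos θ₁)² + (r sin θ₁ − e)² = 7920.9970 → L = 89.0000 → L = 89
check at θ₃=254°: x = 76.9786 (printed 76.9786) ✓

r = 26, L = 89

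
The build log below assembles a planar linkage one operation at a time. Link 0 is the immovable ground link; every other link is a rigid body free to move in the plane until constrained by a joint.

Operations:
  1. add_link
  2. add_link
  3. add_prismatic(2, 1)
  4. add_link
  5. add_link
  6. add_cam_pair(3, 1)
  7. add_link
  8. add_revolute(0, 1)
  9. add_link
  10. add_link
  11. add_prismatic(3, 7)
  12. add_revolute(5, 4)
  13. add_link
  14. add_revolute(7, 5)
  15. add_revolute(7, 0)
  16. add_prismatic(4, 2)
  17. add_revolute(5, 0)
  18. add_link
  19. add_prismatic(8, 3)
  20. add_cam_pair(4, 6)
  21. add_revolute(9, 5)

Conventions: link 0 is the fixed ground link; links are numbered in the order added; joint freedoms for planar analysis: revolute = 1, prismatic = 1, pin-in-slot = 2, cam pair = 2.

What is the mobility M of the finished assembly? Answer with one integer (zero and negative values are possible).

ground; <1,0,0>
#1 <2,0,0>
#2 <3,0,0>
P:2↔1 J1 <3,1,0>
#3 <4,1,0>
#4 <5,1,0>
C:3↔1 J2 <5,1,1>
#5 <6,1,1>
R:0↔1 J1 <6,2,1>
#6 <7,2,1>
#7 <8,2,1>
P:3↔7 J1 <8,3,1>
R:5↔4 J1 <8,4,1>
#8 <9,4,1>
R:7↔5 J1 <9,5,1>
R:7↔0 J1 <9,6,1>
P:4↔2 J1 <9,7,1>
R:5↔0 J1 <9,8,1>
#9 <10,8,1>
P:8↔3 J1 <10,9,1>
C:4↔6 J2 <10,9,2>
R:9↔5 J1 <10,10,2>
3×9 − 2×10 − 1×2 = 5

M = 5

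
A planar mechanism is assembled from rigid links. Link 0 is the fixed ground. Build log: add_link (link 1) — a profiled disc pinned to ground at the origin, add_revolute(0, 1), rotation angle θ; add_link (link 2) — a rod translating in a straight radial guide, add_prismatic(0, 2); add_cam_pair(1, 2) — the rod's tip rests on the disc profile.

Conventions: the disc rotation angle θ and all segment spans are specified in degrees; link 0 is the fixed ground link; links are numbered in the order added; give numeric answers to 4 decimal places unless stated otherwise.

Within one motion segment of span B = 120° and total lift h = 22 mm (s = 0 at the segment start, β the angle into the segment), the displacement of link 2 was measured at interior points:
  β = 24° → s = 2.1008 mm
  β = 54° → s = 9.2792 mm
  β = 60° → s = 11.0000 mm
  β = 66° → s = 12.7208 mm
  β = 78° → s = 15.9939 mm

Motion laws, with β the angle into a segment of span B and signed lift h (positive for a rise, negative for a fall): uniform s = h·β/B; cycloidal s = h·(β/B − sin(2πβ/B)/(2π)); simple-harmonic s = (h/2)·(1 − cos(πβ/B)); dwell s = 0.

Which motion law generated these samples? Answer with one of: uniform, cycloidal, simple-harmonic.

candidates at β/B = r: uniform s = h·r (linear in β); cycloidal s = h·(r − sin(2πr)/(2π)); simple-harmonic s = (h/2)(1 − cos(πr))
β=24°: printed 2.1008 | uniform 4.4000, cycloidal 1.0700, simple-harmonic 2.1008
β=54°: printed 9.2792 | uniform 9.9000, cycloidal 8.8180, simple-harmonic 9.2792
β=60°: printed 11.0000 | uniform 11.0000, cycloidal 11.0000, simple-harmonic 11.0000
β=66°: printed 12.7208 | uniform 12.1000, cycloidal 13.1820, simple-harmonic 12.7208
β=78°: printed 15.9939 | uniform 14.3000, cycloidal 17.1327, simple-harmonic 15.9939
only one law matches every sample → simple-harmonic

simple-harmonic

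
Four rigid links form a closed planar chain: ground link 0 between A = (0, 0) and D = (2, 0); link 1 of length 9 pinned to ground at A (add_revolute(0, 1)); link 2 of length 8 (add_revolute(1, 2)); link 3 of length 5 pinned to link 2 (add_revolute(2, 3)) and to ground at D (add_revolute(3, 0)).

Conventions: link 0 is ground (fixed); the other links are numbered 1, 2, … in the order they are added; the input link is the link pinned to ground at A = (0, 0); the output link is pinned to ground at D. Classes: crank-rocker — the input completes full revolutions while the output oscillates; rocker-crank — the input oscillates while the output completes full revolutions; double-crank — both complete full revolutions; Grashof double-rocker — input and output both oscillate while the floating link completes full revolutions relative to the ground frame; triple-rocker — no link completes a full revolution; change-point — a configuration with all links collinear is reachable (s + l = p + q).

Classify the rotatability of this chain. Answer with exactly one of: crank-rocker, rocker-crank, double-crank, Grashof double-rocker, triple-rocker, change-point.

lengths: ground=2, input=9, coupler=8, output=5
sorted: s=2 (shortest), l=9 (longest), p+q=13
s + l = 11 vs p + q = 13
s + l < p + q (Grashof) with shortest = ground link → double-crank

double-crank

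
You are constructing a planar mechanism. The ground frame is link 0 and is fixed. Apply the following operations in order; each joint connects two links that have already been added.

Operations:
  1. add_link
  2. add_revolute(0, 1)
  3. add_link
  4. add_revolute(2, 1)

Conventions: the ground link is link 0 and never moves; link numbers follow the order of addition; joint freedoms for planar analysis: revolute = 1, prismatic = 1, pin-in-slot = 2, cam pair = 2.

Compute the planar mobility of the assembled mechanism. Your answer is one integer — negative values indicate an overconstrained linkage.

L=1 J1=0 J2=0
add link → L=2 J1=0 J2=0
R@0,1 dof=1 J1 → L=2 J1=1 J2=0
add link → L=3 J1=1 J2=0
R@2,1 dof=1 J1 → L=3 J1=2 J2=0
M=3(L−1)−2J1−J2=3·2−2·2−0=2

M = 2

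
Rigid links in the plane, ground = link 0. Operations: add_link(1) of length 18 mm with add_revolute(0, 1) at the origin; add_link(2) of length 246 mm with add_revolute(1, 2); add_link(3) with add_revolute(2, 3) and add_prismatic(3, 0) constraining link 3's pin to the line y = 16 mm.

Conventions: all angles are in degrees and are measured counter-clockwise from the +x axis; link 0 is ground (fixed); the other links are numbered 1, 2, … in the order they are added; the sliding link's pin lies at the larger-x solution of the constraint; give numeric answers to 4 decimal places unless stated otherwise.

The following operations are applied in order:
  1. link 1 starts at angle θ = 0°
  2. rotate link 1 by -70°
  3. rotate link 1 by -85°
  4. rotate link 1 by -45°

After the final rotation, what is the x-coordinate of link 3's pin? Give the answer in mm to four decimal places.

geometry: r = 18 mm, L = 246 mm, e = 16 mm; θ starts at 0°
rotate link 1 by -70°: θ ← 0° -70° = -70°
rotate link 1 by -85°: θ ← -70° -85° = -155°
rotate link 1 by -45°: θ ← -155° -45° = -200°
crank pin P = (r cos θ, r sin θ) = (-16.914467, 6.156363)
h = r sin θ − e = 6.156363 − 16 = -9.843637
x = r cos θ + √(L² − h²) = -16.914467 + 245.802976 = 228.888508

228.8885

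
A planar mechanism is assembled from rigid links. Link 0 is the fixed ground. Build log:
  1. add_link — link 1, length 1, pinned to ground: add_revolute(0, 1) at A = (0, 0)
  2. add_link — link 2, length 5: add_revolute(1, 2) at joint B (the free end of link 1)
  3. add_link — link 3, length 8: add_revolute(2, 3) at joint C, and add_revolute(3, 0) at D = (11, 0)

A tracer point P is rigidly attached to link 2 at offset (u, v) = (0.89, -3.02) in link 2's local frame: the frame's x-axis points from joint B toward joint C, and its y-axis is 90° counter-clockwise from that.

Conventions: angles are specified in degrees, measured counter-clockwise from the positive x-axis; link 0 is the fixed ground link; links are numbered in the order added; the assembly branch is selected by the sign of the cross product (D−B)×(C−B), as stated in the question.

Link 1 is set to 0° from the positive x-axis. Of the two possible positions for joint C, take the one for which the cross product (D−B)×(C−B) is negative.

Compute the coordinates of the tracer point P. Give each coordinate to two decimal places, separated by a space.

A=(0,0), D=(11.00,0)
B = A + 1.00·(cos0°, sin0°) = (1.0000, 0.0000)
|BD| = 10.0000
circle(B,5.00) ∩ circle(D,8.00): a=3.0500, h=3.9620
  candidates: C₊=(4.0500,3.9620) cross=39.620; C₋=(4.0500,-3.9620) cross=-39.620
  branch - wants cross < 0 → take C=(4.0500,-3.9620) (cross=-39.620)
ex = (C−B)/|BC| = (0.6100,-0.7924); ey = (0.7924,0.6100)
P = B + 0.89·ex + -3.02·ey = (-0.8502,-2.5474)

-0.85 -2.55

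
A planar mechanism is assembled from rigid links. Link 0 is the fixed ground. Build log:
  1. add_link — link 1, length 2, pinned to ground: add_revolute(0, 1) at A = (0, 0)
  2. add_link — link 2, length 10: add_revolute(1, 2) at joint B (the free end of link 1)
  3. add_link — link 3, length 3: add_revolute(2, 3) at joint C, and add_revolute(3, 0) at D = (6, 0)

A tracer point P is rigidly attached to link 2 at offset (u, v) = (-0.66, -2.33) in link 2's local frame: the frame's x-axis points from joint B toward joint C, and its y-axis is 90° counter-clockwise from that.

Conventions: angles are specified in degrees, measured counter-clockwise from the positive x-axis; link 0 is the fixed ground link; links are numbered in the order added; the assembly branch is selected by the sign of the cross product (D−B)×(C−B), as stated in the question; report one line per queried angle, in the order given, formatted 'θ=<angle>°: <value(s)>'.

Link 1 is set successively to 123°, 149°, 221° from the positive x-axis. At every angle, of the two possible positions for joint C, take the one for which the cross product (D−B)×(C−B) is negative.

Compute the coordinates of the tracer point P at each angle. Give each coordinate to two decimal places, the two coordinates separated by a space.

A=(0,0), D=(6.00,0)
θ=123°: B = A + 2.00·(cos123°, sin123°) = (-1.0893, 1.6773)
θ=123°: |BD| = 7.2850
θ=123°: circle(B,10.00) ∩ circle(D,3.00): a=9.8882, h=1.4911
θ=123°:   candidates: C₊=(8.8766,0.8517) cross=10.863; C₋=(8.1899,-2.0504) cross=-10.863
θ=123°:   branch - wants cross < 0 → take C=(8.1899,-2.0504) (cross=-10.863)
θ=123°: ex = (C−B)/|BC| = (0.9279,-0.3728); ey = (0.3728,0.9279)
θ=123°: P = B + -0.66·ex + -2.33·ey = (-2.5703,-0.2387)
θ=149°: B = A + 2.00·(cos149°, sin149°) = (-1.7143, 1.0301)
θ=149°: |BD| = 7.7828
θ=149°: circle(B,10.00) ∩ circle(D,3.00): a=9.7376, h=2.2757
θ=149°:   candidates: C₊=(8.2388,1.9969) cross=17.711; C₋=(7.6364,-2.5144) cross=-17.711
θ=149°:   branch - wants cross < 0 → take C=(7.6364,-2.5144) (cross=-17.711)
θ=149°: ex = (C−B)/|BC| = (0.9351,-0.3544); ey = (0.3544,0.9351)
θ=149°: P = B + -0.66·ex + -2.33·ey = (-3.1573,-0.9147)
θ=221°: B = A + 2.00·(cos221°, sin221°) = (-1.5094, -1.3121)
θ=221°: |BD| = 7.6232
θ=221°: circle(B,10.00) ∩ circle(D,3.00): a=9.7802, h=2.0850
θ=221°:   candidates: C₊=(7.7660,2.4252) cross=15.894; C₋=(8.4837,-1.6826) cross=-15.894
θ=221°:   branch - wants cross < 0 → take C=(8.4837,-1.6826) (cross=-15.894)
θ=221°: ex = (C−B)/|BC| = (0.9993,-0.0370); ey = (0.0370,0.9993)
θ=221°: P = B + -0.66·ex + -2.33·ey = (-2.2553,-3.6161)

θ=123°: -2.57 -0.24
θ=149°: -3.16 -0.91
θ=221°: -2.26 -3.62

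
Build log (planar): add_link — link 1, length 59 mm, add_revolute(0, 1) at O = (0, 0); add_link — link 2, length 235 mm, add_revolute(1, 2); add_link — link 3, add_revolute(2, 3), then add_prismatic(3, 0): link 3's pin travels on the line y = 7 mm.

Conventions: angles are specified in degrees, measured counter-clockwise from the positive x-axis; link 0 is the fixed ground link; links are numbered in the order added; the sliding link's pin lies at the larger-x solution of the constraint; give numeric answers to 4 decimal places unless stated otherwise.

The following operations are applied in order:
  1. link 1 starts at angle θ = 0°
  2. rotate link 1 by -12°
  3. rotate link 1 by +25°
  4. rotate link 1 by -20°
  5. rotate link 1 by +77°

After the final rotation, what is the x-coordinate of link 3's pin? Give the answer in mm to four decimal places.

geometry: r = 59 mm, L = 235 mm, e = 7 mm; θ starts at 0°
rotate link 1 by -12°: θ ← 0° -12° = -12°
rotate link 1 by +25°: θ ← -12° +25° = 13°
rotate link 1 by -20°: θ ← 13° -20° = -7°
rotate link 1 by +77°: θ ← -7° +77° = 70°
crank pin P = (r cos θ, r sin θ) = (20.179188, 55.441865)
h = r sin θ − e = 55.441865 − 7 = 48.441865
x = r cos θ + √(L² − h²) = 20.179188 + 229.953008 = 250.132196

250.1322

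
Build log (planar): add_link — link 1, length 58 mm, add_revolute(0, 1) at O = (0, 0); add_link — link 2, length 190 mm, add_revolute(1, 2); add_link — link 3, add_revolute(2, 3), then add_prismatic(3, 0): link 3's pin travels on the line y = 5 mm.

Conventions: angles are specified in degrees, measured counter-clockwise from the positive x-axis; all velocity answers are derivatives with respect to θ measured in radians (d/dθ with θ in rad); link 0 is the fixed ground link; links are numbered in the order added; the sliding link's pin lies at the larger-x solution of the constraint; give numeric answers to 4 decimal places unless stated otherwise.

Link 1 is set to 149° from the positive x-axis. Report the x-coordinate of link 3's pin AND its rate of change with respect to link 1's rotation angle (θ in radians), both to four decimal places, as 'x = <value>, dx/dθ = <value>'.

geometry: r = 58 mm, L = 190 mm, e = 5 mm
crank pin P = (r cos θ, r sin θ) = (-49.715703, 29.872208)
h = r sin θ − e = 29.872208 − 5 = 24.872208
x = r cos θ + √(L² − h²) = -49.715703 + 188.365000 = 138.649297
dx/dθ = −r sin θ − h·r cos θ/√(L² − h²) (θ in radians; h = 24.872208) = -23.307617

x = 138.6493, dx/dθ = -23.3076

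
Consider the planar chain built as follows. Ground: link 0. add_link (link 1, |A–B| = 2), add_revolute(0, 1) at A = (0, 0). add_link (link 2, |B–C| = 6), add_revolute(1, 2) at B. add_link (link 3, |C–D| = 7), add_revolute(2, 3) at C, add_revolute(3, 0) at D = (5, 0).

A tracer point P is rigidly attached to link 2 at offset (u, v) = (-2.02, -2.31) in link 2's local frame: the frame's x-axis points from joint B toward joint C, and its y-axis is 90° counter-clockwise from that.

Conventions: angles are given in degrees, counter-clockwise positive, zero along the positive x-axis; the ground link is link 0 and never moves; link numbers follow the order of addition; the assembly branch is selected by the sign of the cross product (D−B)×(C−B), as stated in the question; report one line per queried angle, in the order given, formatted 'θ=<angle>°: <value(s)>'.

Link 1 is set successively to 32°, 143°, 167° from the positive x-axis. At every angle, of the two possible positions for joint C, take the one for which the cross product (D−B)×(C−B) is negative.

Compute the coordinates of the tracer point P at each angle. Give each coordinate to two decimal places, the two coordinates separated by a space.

A=(0,0), D=(5.00,0)
θ=32°: B = A + 2.00·(cos32°, sin32°) = (1.6961, 1.0598)
θ=32°: |BD| = 3.4697
θ=32°: circle(B,6.00) ∩ circle(D,7.00): a=-0.1385, h=5.9984
θ=32°:   candidates: C₊=(3.3965,6.8139) cross=20.813; C₋=(-0.2680,-4.6096) cross=-20.813
θ=32°:   branch - wants cross < 0 → take C=(-0.2680,-4.6096) (cross=-20.813)
θ=32°: ex = (C−B)/|BC| = (-0.3273,-0.9449); ey = (0.9449,-0.3273)
θ=32°: P = B + -2.02·ex + -2.31·ey = (0.1746,3.7247)
θ=143°: B = A + 2.00·(cos143°, sin143°) = (-1.5973, 1.2036)
θ=143°: |BD| = 6.7062
θ=143°: circle(B,6.00) ∩ circle(D,7.00): a=2.3838, h=5.5061
θ=143°:   candidates: C₊=(1.7361,6.1925) cross=36.925; C₋=(-0.2404,-4.6409) cross=-36.925
θ=143°:   branch - wants cross < 0 → take C=(-0.2404,-4.6409) (cross=-36.925)
θ=143°: ex = (C−B)/|BC| = (0.2261,-0.9741); ey = (0.9741,0.2261)
θ=143°: P = B + -2.02·ex + -2.31·ey = (-4.3042,2.6489)
θ=167°: B = A + 2.00·(cos167°, sin167°) = (-1.9487, 0.4499)
θ=167°: |BD| = 6.9633
θ=167°: circle(B,6.00) ∩ circle(D,7.00): a=2.5482, h=5.4320
θ=167°:   candidates: C₊=(0.9451,5.7059) cross=37.825; C₋=(0.2431,-5.1354) cross=-37.825
θ=167°:   branch - wants cross < 0 → take C=(0.2431,-5.1354) (cross=-37.825)
θ=167°: ex = (C−B)/|BC| = (0.3653,-0.9309); ey = (0.9309,0.3653)
θ=167°: P = B + -2.02·ex + -2.31·ey = (-4.8370,1.4864)

θ=32°: 0.17 3.72
θ=143°: -4.30 2.65
θ=167°: -4.84 1.49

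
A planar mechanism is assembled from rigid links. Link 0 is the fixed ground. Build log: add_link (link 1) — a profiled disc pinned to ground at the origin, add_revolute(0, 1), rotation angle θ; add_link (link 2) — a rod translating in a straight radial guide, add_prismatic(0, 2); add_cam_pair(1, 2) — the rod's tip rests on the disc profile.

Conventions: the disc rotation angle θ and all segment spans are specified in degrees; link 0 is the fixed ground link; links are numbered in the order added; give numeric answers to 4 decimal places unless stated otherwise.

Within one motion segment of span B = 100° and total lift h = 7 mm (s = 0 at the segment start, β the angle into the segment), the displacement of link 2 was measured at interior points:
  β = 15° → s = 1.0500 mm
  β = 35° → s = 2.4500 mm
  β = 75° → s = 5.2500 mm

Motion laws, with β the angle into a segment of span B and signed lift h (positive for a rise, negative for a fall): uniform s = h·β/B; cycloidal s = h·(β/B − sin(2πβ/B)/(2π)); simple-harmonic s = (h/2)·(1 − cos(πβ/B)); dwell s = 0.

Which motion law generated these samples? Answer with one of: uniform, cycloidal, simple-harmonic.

candidates at β/B = r: uniform s = h·r (linear in β); cycloidal s = h·(r − sin(2πr)/(2π)); simple-harmonic s = (h/2)(1 − cos(πr))
β=15°: printed 1.0500 | uniform 1.0500, cycloidal 0.1487, simple-harmonic 0.3815
β=35°: printed 2.4500 | uniform 2.4500, cycloidal 1.5487, simple-harmonic 1.9110
β=75°: printed 5.2500 | uniform 5.2500, cycloidal 6.3641, simple-harmonic 5.9749
only one law matches every sample → uniform

uniform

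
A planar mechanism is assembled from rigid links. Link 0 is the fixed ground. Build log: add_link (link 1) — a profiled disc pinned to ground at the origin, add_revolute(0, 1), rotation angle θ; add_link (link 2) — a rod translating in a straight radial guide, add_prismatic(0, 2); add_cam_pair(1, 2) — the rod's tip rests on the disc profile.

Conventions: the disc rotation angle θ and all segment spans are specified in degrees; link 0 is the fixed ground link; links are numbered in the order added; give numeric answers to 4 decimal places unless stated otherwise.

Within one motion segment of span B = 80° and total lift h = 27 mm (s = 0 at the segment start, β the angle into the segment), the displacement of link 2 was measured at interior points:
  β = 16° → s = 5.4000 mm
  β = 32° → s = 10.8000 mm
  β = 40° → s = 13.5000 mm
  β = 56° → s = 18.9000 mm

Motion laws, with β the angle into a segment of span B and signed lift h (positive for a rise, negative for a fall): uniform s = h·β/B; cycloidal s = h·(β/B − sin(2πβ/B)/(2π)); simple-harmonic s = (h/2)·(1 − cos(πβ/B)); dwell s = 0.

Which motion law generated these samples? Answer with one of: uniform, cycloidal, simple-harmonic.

candidates at β/B = r: uniform s = h·r (linear in β); cycloidal s = h·(r − sin(2πr)/(2π)); simple-harmonic s = (h/2)(1 − cos(πr))
β=16°: printed 5.4000 | uniform 5.4000, cycloidal 1.3131, simple-harmonic 2.5783
β=32°: printed 10.8000 | uniform 10.8000, cycloidal 8.2742, simple-harmonic 9.3283
β=40°: printed 13.5000 | uniform 13.5000, cycloidal 13.5000, simple-harmonic 13.5000
β=56°: printed 18.9000 | uniform 18.9000, cycloidal 22.9869, simple-harmonic 21.4351
only one law matches every sample → uniform

uniform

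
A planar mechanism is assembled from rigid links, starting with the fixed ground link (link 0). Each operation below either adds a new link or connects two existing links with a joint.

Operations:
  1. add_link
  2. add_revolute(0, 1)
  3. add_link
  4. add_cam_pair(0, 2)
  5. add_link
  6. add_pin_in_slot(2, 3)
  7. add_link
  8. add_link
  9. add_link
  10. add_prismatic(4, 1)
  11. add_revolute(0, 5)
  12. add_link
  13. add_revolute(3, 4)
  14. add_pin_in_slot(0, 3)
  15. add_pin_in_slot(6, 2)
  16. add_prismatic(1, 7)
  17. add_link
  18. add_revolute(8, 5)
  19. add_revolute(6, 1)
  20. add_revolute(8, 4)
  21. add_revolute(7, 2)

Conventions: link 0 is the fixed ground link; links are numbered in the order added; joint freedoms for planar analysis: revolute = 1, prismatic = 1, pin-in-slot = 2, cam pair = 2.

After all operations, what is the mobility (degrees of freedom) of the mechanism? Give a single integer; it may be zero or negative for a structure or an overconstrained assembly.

(L,J1,J2)=(1,0,0); link0 fixed
link1: (2,0,0)
R 0-1 [J1]: (2,1,0)
link2: (3,1,0)
C 0-2 [J2]: (3,1,1)
link3: (4,1,1)
PS 2-3 [J2]: (4,1,2)
link4: (5,1,2)
link5: (6,1,2)
link6: (7,1,2)
P 4-1 [J1]: (7,2,2)
R 0-5 [J1]: (7,3,2)
link7: (8,3,2)
R 3-4 [J1]: (8,4,2)
PS 0-3 [J2]: (8,4,3)
PS 6-2 [J2]: (8,4,4)
P 1-7 [J1]: (8,5,4)
link8: (9,5,4)
R 8-5 [J1]: (9,6,4)
R 6-1 [J1]: (9,7,4)
R 8-4 [J1]: (9,8,4)
R 7-2 [J1]: (9,9,4)
Grübler: 3·8 − 2·9 − 4 = 2

M = 2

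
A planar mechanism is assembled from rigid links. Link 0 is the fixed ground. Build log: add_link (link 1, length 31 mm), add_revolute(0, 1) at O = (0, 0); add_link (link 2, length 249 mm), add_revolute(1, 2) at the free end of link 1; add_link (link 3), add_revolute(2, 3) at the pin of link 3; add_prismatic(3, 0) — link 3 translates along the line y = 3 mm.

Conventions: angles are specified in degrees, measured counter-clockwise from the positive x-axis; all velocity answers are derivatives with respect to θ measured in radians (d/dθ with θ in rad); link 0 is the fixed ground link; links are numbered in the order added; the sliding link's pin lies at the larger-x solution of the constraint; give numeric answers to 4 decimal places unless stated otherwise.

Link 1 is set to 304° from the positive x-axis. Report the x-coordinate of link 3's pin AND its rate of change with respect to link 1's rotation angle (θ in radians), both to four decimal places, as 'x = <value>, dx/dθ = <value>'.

geometry: r = 31 mm, L = 249 mm, e = 3 mm
crank pin P = (r cos θ, r sin θ) = (17.334980, -25.700165)
h = r sin θ − e = -25.700165 − 3 = -28.700165
x = r cos θ + √(L² − h²) = 17.334980 + 247.340455 = 264.675435
dx/dθ = −r sin θ − h·r cos θ/√(L² − h²) (θ in radians; h = -28.700165) = 27.711630

x = 264.6754, dx/dθ = 27.7116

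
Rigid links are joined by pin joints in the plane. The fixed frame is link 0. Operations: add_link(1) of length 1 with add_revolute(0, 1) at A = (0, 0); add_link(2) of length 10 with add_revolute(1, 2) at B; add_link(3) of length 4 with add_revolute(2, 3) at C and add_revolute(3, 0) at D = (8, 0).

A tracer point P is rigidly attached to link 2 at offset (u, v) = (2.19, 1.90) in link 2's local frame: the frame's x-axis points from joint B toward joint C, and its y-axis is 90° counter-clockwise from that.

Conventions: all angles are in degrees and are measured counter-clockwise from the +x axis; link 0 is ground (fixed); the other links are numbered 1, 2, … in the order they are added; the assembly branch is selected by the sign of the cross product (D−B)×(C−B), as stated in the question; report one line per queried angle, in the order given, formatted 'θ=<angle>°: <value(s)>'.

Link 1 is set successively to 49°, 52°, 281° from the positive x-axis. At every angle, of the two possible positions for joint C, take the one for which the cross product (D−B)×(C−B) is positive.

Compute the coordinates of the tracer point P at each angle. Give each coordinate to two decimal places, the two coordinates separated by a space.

A=(0,0), D=(8.00,0)
θ=49°: B = A + 1.00·(cos49°, sin49°) = (0.6561, 0.7547)
θ=49°: |BD| = 7.3826
θ=49°: circle(B,10.00) ∩ circle(D,4.00): a=9.3803, h=3.4654
θ=49°:   candidates: C₊=(10.3415,3.2430) cross=25.584; C₋=(9.6330,-3.6515) cross=-25.584
θ=49°:   branch + wants cross > 0 → take C=(10.3415,3.2430) (cross=25.584)
θ=49°: ex = (C−B)/|BC| = (0.9685,0.2488); ey = (-0.2488,0.9685)
θ=49°: P = B + 2.19·ex + 1.90·ey = (2.3044,3.1399)
θ=52°: B = A + 1.00·(cos52°, sin52°) = (0.6157, 0.7880)
θ=52°: |BD| = 7.4263
θ=52°: circle(B,10.00) ∩ circle(D,4.00): a=9.3687, h=3.4967
θ=52°:   candidates: C₊=(10.3025,3.2708) cross=25.967; C₋=(9.5605,-3.6831) cross=-25.967
θ=52°:   branch + wants cross > 0 → take C=(10.3025,3.2708) (cross=25.967)
θ=52°: ex = (C−B)/|BC| = (0.9687,0.2483); ey = (-0.2483,0.9687)
θ=52°: P = B + 2.19·ex + 1.90·ey = (2.2654,3.1723)
θ=281°: B = A + 1.00·(cos281°, sin281°) = (0.1908, -0.9816)
θ=281°: |BD| = 7.8706
θ=281°: circle(B,10.00) ∩ circle(D,4.00): a=9.2716, h=3.7466
θ=281°:   candidates: C₊=(8.9227,3.8921) cross=29.488; C₋=(9.8573,-3.5427) cross=-29.488
θ=281°:   branch + wants cross > 0 → take C=(8.9227,3.8921) (cross=29.488)
θ=281°: ex = (C−B)/|BC| = (0.8732,0.4874); ey = (-0.4874,0.8732)
θ=281°: P = B + 2.19·ex + 1.90·ey = (1.1771,1.7448)

θ=49°: 2.30 3.14
θ=52°: 2.27 3.17
θ=281°: 1.18 1.74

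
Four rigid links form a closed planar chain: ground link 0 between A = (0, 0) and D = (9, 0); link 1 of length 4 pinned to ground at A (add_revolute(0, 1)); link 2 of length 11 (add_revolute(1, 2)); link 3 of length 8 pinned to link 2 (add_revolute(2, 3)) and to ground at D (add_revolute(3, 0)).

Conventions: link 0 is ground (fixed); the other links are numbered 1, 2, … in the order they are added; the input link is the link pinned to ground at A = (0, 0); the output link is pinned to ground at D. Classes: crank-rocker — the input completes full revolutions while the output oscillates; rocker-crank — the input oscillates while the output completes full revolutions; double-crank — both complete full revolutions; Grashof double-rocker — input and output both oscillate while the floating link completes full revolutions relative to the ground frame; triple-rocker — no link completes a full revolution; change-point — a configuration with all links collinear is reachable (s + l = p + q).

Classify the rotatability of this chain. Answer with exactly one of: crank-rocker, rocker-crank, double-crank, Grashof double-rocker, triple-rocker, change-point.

lengths: ground=9, input=4, coupler=11, output=8
sorted: s=4 (shortest), l=11 (longest), p+q=17
s + l = 15 vs p + q = 17
s + l < p + q (Grashof) with shortest = input link → crank-rocker

crank-rocker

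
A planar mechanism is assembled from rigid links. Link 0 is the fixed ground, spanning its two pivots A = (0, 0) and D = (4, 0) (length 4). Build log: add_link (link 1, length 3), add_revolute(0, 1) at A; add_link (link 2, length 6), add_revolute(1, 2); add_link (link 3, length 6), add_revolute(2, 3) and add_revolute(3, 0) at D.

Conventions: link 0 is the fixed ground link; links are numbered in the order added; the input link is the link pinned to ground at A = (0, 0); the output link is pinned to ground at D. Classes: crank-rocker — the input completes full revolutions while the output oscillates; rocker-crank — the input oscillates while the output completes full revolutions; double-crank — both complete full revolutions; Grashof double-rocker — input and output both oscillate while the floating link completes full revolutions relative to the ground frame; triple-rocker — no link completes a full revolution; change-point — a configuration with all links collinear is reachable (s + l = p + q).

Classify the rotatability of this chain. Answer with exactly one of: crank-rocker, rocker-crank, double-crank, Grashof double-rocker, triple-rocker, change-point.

lengths: ground=4, input=3, coupler=6, output=6
sorted: s=3 (shortest), l=6 (longest), p+q=10
s + l = 9 vs p + q = 10
s + l < p + q (Grashof) with shortest = input link → crank-rocker

crank-rocker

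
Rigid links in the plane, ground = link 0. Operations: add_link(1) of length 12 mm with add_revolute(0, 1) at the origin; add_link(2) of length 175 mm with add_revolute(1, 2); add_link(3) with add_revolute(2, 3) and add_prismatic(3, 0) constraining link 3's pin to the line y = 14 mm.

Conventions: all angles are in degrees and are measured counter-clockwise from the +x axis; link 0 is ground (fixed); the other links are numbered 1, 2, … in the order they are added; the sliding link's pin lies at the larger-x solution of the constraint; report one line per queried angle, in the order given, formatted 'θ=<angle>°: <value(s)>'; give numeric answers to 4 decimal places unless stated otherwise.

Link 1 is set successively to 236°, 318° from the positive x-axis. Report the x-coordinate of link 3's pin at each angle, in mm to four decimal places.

geometry: r = 12 mm, L = 175 mm, e = 14 mm
θ=236°: crank pin P = (r cos θ, r sin θ) = (-6.710315, -9.948451)
θ=236°: h = r sin θ − e = -9.948451 − 14 = -23.948451
θ=236°: x = r cos θ + √(L² − h²) = -6.710315 + 173.353603 = 166.643288
θ=318°: crank pin P = (r cos θ, r sin θ) = (8.917738, -8.029567)
θ=318°: h = r sin θ − e = -8.029567 − 14 = -22.029567
θ=318°: x = r cos θ + √(L² − h²) = 8.917738 + 173.607886 = 182.525624

θ=236°: 166.6433
θ=318°: 182.5256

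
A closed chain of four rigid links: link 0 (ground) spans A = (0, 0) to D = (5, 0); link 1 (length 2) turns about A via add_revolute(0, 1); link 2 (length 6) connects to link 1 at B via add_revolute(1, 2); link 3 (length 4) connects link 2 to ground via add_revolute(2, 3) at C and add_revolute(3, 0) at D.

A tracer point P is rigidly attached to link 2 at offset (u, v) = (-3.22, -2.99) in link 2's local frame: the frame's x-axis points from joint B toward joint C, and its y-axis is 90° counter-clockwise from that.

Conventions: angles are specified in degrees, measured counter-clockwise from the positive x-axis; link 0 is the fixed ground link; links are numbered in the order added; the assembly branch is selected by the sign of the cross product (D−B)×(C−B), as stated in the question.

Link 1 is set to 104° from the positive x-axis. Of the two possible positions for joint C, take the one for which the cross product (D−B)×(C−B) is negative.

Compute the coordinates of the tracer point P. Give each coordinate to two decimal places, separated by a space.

A=(0,0), D=(5.00,0)
B = A + 2.00·(cos104°, sin104°) = (-0.4838, 1.9406)
|BD| = 5.8171
circle(B,6.00) ∩ circle(D,4.00): a=4.6276, h=3.8191
  candidates: C₊=(5.1527,3.9971) cross=22.216; C₋=(2.6046,-3.2035) cross=-22.216
  branch - wants cross < 0 → take C=(2.6046,-3.2035) (cross=-22.216)
ex = (C−B)/|BC| = (0.5147,-0.8573); ey = (0.8573,0.5147)
P = B + -3.22·ex + -2.99·ey = (-4.7048,3.1621)

-4.70 3.16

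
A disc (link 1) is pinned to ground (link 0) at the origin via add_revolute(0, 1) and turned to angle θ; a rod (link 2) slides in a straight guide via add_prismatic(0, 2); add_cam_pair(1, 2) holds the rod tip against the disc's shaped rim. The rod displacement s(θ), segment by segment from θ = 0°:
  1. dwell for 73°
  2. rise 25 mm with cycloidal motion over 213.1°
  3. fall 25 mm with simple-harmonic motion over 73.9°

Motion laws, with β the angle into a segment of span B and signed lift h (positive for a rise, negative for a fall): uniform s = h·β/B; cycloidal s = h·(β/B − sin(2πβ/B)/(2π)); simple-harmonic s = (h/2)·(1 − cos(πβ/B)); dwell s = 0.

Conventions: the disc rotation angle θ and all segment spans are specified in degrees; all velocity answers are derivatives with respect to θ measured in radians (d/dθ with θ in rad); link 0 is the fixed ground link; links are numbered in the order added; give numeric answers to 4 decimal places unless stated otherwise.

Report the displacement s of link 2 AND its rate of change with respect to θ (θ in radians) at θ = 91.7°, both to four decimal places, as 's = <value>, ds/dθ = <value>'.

segment 1 (0° to 73°, dwell): s unchanged at 0.0000
θ = 91.7° falls in segment 2 (73° to 286.1°, cycloidal, h = 25): β = 91.7 − 73 = 18.7°, B = 213.1°; Δs = 25·(0.0878 − sin(2π·0.0878)/(2π)) = 0.1095; s = 0.0000 + 0.1095 = 0.1095
velocity in seg [73°–286.1°] (cycloidal), θ in radians: β = 18.7° = 0.3264 rad, B = 213.1° = 3.7193 rad; ds/dθ = (h/B)(1 − cos(2πβ/B)) = (25/3.7193)(1 − cos(2π·0.0878)) = 0.996082 mm/rad

s = 0.1095, ds/dθ = 0.9961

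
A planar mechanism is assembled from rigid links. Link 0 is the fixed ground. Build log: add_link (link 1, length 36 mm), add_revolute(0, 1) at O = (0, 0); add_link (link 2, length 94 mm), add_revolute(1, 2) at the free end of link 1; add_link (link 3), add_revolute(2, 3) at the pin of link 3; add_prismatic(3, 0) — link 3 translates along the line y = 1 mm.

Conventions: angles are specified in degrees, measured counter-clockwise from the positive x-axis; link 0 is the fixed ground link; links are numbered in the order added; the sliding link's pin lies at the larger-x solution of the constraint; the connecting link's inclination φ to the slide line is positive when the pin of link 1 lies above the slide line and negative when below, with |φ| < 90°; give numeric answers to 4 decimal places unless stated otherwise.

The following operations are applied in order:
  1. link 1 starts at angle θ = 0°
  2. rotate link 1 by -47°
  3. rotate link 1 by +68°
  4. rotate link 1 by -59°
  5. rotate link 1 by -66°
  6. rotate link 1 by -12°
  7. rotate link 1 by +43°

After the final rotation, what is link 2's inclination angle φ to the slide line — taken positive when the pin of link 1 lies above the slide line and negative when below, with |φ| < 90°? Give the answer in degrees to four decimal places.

geometry: r = 36 mm, L = 94 mm, e = 1 mm; θ starts at 0°
rotate link 1 by -47°: θ ← 0° -47° = -47°
rotate link 1 by +68°: θ ← -47° +68° = 21°
rotate link 1 by -59°: θ ← 21° -59° = -38°
rotate link 1 by -66°: θ ← -38° -66° = -104°
rotate link 1 by -12°: θ ← -104° -12° = -116°
rotate link 1 by +43°: θ ← -116° +43° = -73°
h = r sin θ − e = -34.426971 − 1 = -35.426971
sin φ = h / L = -35.426971 / 94 = -0.37688267
φ = arcsin(-0.37688267) = -22.140721°

-22.1407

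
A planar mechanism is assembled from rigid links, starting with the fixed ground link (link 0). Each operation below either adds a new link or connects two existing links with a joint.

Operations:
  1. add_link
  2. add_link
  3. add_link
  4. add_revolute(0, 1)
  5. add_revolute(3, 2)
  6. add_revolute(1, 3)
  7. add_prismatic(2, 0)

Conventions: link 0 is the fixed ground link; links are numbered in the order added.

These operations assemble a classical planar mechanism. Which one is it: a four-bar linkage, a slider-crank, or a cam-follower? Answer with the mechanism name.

links: 4 (incl. ground); joints: 3 revolute, 1 prismatic, 0 higher (cam) pair, forming one closed loop
4 links, 3 revolutes + 1 prismatic in one loop → slider-crank

slider-crank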